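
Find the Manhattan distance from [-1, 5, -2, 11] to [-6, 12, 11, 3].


d = sum of absolute differences: |-1--6|=5 + |5-12|=7 + |-2-11|=13 + |11-3|=8 = 33.

33


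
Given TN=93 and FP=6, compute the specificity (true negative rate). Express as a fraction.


Specificity = TN / (TN + FP) = 93 / 99 = 31/33.

31/33


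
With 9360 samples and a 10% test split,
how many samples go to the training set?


Test set = 9360 * 10% = 936. Training set = 9360 - 936 = 8424.

8424


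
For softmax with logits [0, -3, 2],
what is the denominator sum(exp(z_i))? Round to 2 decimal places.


Denom = e^0=1.0000 + e^-3=0.0498 + e^2=7.3891. Sum = 8.4389, which rounds to 8.44.

8.44


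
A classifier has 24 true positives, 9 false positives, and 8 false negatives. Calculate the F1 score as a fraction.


Precision = 24/33 = 8/11. Recall = 24/32 = 3/4. F1 = 2*P*R/(P+R) = 48/65.

48/65


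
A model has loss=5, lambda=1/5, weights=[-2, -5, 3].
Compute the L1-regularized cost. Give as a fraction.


L1 norm = sum(|w|) = 10. J = 5 + 1/5 * 10 = 7.

7


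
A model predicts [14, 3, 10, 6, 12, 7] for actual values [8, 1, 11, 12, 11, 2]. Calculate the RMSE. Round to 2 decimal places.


MSE = 17.1667. RMSE = sqrt(17.1667) = 4.14.

4.14


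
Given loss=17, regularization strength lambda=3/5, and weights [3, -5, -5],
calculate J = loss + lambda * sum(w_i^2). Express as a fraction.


L2 sq norm = sum(w^2) = 59. J = 17 + 3/5 * 59 = 262/5.

262/5


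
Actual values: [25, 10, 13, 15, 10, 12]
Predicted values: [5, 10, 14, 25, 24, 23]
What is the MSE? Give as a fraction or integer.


MSE = (1/6) * ((25-5)^2=400 + (10-10)^2=0 + (13-14)^2=1 + (15-25)^2=100 + (10-24)^2=196 + (12-23)^2=121). Sum = 818. MSE = 409/3.

409/3


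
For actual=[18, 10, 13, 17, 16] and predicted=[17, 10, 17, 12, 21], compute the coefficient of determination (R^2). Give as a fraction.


Mean(y) = 74/5. SS_res = 67. SS_tot = 214/5. R^2 = 1 - 67/(214/5) = -121/214.

-121/214


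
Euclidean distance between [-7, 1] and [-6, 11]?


d = sqrt(sum of squared differences). (-7--6)^2=1, (1-11)^2=100. Sum = 101.

sqrt(101)


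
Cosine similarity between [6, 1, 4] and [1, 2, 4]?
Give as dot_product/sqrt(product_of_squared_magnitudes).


dot = 24. |a|^2 = 53, |b|^2 = 21. cos = 24/sqrt(1113).

24/sqrt(1113)


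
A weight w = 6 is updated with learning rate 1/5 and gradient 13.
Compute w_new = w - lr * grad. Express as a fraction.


w_new = 6 - 1/5 * 13 = 6 - 13/5 = 17/5.

17/5


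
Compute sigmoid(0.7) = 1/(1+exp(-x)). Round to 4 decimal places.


sigma(0.7) = 1/(1+e^(-0.7)) = 1/(1+0.496585) = 1/1.496585 = 0.6682.

0.6682


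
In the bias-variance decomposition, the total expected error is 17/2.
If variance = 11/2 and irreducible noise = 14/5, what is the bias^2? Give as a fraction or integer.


Total error = bias^2 + variance + irreducible noise. So bias^2 = 17/2 - 11/2 - 14/5 = 1/5.

1/5


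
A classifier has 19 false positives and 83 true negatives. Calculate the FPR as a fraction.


FPR = FP / (FP + TN) = 19 / 102 = 19/102.

19/102


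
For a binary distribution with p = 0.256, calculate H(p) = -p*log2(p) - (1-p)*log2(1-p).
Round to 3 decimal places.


H = -0.256*log2(0.256) - 0.744*log2(0.744) = 0.821.

0.821


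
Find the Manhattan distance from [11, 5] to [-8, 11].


d = sum of absolute differences: |11--8|=19 + |5-11|=6 = 25.

25


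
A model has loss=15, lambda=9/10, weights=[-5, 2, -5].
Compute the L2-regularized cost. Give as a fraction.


L2 sq norm = sum(w^2) = 54. J = 15 + 9/10 * 54 = 318/5.

318/5


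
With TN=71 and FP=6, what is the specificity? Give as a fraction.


Specificity = TN / (TN + FP) = 71 / 77 = 71/77.

71/77


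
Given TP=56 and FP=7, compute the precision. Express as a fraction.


Precision = TP / (TP + FP) = 56 / 63 = 8/9.

8/9


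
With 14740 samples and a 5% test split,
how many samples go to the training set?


Test set = 14740 * 5% = 737. Training set = 14740 - 737 = 14003.

14003


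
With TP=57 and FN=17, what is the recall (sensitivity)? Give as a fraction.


Recall = TP / (TP + FN) = 57 / 74 = 57/74.

57/74


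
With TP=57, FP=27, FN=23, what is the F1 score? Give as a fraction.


Precision = 57/84 = 19/28. Recall = 57/80 = 57/80. F1 = 2*P*R/(P+R) = 57/82.

57/82


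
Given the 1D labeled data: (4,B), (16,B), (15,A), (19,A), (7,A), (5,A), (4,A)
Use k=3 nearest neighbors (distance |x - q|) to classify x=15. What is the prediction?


Distances: |4-15|=11, |16-15|=1, |15-15|=0, |19-15|=4, |7-15|=8, |5-15|=10, |4-15|=11. 3 nearest: (15,A), (16,B), (19,A). Counts: {'A': 2, 'B': 1}. Majority class: A.

A


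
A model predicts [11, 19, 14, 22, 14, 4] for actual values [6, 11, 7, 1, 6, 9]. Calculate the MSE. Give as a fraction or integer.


MSE = (1/6) * ((6-11)^2=25 + (11-19)^2=64 + (7-14)^2=49 + (1-22)^2=441 + (6-14)^2=64 + (9-4)^2=25). Sum = 668. MSE = 334/3.

334/3


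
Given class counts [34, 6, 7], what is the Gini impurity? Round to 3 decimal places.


Total = 47. Proportions: 34/47, 6/47, 7/47. sum(p_i^2) = 0.5618. Gini = 1 - 0.5618 = 0.4382, which rounds to 0.438.

0.438


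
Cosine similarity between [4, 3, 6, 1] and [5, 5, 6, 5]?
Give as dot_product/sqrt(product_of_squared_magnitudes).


dot = 76. |a|^2 = 62, |b|^2 = 111. cos = 76/sqrt(6882).

76/sqrt(6882)


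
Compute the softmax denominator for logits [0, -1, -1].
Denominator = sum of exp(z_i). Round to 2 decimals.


Denom = e^0=1.0000 + e^-1=0.3679 + e^-1=0.3679. Sum = 1.7358, which rounds to 1.74.

1.74


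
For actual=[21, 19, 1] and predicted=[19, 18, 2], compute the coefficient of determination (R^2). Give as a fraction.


Mean(y) = 41/3. SS_res = 6. SS_tot = 728/3. R^2 = 1 - 6/(728/3) = 355/364.

355/364


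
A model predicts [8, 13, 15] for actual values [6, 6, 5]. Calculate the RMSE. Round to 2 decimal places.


MSE = 51.0000. RMSE = sqrt(51.0000) = 7.14.

7.14


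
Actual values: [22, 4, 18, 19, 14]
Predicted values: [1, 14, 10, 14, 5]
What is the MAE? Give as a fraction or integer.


MAE = (1/5) * (|22-1|=21 + |4-14|=10 + |18-10|=8 + |19-14|=5 + |14-5|=9). Sum = 53. MAE = 53/5.

53/5


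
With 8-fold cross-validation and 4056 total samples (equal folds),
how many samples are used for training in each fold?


Each validation fold has 4056/8 = 507 samples. Training set = 4056 - 507 = 3549.

3549


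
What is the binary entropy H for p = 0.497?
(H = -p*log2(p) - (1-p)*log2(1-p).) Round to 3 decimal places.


H = -0.497*log2(0.497) - 0.503*log2(0.503) = 1.000.

1.000


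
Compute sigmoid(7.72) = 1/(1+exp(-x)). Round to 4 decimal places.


sigma(7.72) = 1/(1+e^(-7.72)) = 1/(1+0.000444) = 1/1.000444 = 0.9996.

0.9996


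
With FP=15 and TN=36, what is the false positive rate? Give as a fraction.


FPR = FP / (FP + TN) = 15 / 51 = 5/17.

5/17


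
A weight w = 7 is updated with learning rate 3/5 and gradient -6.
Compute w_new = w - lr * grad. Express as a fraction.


w_new = 7 - 3/5 * -6 = 7 - -18/5 = 53/5.

53/5


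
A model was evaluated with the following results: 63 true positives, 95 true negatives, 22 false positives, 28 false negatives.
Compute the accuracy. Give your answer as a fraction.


Accuracy = (TP + TN) / (TP + TN + FP + FN) = (63 + 95) / 208 = 79/104.

79/104


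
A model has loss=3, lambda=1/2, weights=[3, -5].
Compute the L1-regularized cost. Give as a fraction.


L1 norm = sum(|w|) = 8. J = 3 + 1/2 * 8 = 7.

7


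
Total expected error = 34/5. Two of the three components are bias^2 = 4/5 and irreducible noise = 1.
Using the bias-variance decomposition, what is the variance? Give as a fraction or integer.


Total error = bias^2 + variance + irreducible noise. So variance = 34/5 - 4/5 - 1 = 5.

5


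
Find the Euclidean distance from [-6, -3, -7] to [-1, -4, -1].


d = sqrt(sum of squared differences). (-6--1)^2=25, (-3--4)^2=1, (-7--1)^2=36. Sum = 62.

sqrt(62)


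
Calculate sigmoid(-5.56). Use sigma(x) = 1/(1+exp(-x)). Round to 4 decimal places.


sigma(-5.56) = 1/(1+e^(5.56)) = 1/(1+259.822836) = 1/260.822836 = 0.0038.

0.0038


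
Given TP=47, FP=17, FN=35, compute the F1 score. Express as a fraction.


Precision = 47/64 = 47/64. Recall = 47/82 = 47/82. F1 = 2*P*R/(P+R) = 47/73.

47/73


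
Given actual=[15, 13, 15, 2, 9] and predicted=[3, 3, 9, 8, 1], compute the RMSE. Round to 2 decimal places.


MSE = 76.0000. RMSE = sqrt(76.0000) = 8.72.

8.72


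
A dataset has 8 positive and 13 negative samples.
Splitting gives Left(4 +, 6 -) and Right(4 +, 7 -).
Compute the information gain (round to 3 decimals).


H(parent) = 0.9587. H(left) = 0.9710, H(right) = 0.9457. Weighted = (10/21)*0.9710 + (11/21)*0.9457 = 0.9577. IG = 0.9587 - 0.9577 = 0.0010, which rounds to 0.001.

0.001


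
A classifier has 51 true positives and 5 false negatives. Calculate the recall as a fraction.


Recall = TP / (TP + FN) = 51 / 56 = 51/56.

51/56


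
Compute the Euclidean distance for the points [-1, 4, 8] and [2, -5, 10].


d = sqrt(sum of squared differences). (-1-2)^2=9, (4--5)^2=81, (8-10)^2=4. Sum = 94.

sqrt(94)


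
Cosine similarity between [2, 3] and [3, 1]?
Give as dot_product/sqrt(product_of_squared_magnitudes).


dot = 9. |a|^2 = 13, |b|^2 = 10. cos = 9/sqrt(130).

9/sqrt(130)


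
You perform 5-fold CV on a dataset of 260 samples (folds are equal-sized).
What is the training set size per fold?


Each validation fold has 260/5 = 52 samples. Training set = 260 - 52 = 208.

208


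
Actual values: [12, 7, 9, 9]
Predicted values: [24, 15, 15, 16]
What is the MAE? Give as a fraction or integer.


MAE = (1/4) * (|12-24|=12 + |7-15|=8 + |9-15|=6 + |9-16|=7). Sum = 33. MAE = 33/4.

33/4


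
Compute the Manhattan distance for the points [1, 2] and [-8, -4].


d = sum of absolute differences: |1--8|=9 + |2--4|=6 = 15.

15


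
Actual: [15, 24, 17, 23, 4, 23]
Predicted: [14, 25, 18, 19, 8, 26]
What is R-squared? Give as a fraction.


Mean(y) = 53/3. SS_res = 44. SS_tot = 874/3. R^2 = 1 - 44/(874/3) = 371/437.

371/437


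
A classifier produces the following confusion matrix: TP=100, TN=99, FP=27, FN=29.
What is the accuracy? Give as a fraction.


Accuracy = (TP + TN) / (TP + TN + FP + FN) = (100 + 99) / 255 = 199/255.

199/255


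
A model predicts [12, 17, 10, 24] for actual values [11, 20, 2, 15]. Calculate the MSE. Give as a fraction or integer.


MSE = (1/4) * ((11-12)^2=1 + (20-17)^2=9 + (2-10)^2=64 + (15-24)^2=81). Sum = 155. MSE = 155/4.

155/4


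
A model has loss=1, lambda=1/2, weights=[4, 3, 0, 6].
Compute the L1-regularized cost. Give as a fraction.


L1 norm = sum(|w|) = 13. J = 1 + 1/2 * 13 = 15/2.

15/2


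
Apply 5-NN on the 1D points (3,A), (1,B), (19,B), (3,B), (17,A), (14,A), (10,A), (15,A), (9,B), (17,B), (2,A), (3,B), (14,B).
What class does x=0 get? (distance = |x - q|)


Distances: |3-0|=3, |1-0|=1, |19-0|=19, |3-0|=3, |17-0|=17, |14-0|=14, |10-0|=10, |15-0|=15, |9-0|=9, |17-0|=17, |2-0|=2, |3-0|=3, |14-0|=14. 5 nearest: (1,B), (2,A), (3,A), (3,B), (3,B). Counts: {'B': 3, 'A': 2}. Majority class: B.

B


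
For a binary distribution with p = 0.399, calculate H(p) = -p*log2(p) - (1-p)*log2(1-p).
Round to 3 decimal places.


H = -0.399*log2(0.399) - 0.601*log2(0.601) = 0.970.

0.970


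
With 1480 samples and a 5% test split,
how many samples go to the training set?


Test set = 1480 * 5% = 74. Training set = 1480 - 74 = 1406.

1406


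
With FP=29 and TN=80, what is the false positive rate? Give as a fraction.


FPR = FP / (FP + TN) = 29 / 109 = 29/109.

29/109


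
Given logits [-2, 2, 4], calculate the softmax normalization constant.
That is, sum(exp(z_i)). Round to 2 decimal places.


Denom = e^-2=0.1353 + e^2=7.3891 + e^4=54.5982. Sum = 62.1226, which rounds to 62.12.

62.12


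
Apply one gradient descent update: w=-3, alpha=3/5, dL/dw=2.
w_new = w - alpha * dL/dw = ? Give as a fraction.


w_new = -3 - 3/5 * 2 = -3 - 6/5 = -21/5.

-21/5


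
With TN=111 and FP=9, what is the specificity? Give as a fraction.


Specificity = TN / (TN + FP) = 111 / 120 = 37/40.

37/40


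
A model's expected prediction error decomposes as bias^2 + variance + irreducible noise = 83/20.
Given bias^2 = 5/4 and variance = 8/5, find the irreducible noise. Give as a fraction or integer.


Total error = bias^2 + variance + irreducible noise. So irreducible noise = 83/20 - 5/4 - 8/5 = 13/10.

13/10


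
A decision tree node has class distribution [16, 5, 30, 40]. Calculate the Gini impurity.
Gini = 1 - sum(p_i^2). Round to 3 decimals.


Total = 91. Proportions: 16/91, 5/91, 30/91, 40/91. sum(p_i^2) = 0.3358. Gini = 1 - 0.3358 = 0.6642, which rounds to 0.664.

0.664


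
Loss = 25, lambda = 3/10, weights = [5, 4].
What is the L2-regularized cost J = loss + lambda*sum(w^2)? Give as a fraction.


L2 sq norm = sum(w^2) = 41. J = 25 + 3/10 * 41 = 373/10.

373/10


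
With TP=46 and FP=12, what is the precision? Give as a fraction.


Precision = TP / (TP + FP) = 46 / 58 = 23/29.

23/29


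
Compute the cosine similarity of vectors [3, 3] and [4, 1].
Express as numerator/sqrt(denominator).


dot = 15. |a|^2 = 18, |b|^2 = 17. cos = 15/sqrt(306).

15/sqrt(306)


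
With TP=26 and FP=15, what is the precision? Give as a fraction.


Precision = TP / (TP + FP) = 26 / 41 = 26/41.

26/41


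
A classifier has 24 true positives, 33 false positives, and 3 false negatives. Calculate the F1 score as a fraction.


Precision = 24/57 = 8/19. Recall = 24/27 = 8/9. F1 = 2*P*R/(P+R) = 4/7.

4/7


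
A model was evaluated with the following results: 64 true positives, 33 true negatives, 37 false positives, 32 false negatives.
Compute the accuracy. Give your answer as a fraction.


Accuracy = (TP + TN) / (TP + TN + FP + FN) = (64 + 33) / 166 = 97/166.

97/166


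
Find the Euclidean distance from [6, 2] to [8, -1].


d = sqrt(sum of squared differences). (6-8)^2=4, (2--1)^2=9. Sum = 13.

sqrt(13)


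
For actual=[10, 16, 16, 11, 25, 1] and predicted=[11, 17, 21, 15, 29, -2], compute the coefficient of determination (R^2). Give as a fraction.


Mean(y) = 79/6. SS_res = 68. SS_tot = 1913/6. R^2 = 1 - 68/(1913/6) = 1505/1913.

1505/1913


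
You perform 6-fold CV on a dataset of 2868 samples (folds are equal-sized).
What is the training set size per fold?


Each validation fold has 2868/6 = 478 samples. Training set = 2868 - 478 = 2390.

2390


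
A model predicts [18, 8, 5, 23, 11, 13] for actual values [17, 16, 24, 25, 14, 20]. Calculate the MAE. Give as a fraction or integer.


MAE = (1/6) * (|17-18|=1 + |16-8|=8 + |24-5|=19 + |25-23|=2 + |14-11|=3 + |20-13|=7). Sum = 40. MAE = 20/3.

20/3


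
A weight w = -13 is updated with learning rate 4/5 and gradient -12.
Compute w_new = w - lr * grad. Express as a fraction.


w_new = -13 - 4/5 * -12 = -13 - -48/5 = -17/5.

-17/5


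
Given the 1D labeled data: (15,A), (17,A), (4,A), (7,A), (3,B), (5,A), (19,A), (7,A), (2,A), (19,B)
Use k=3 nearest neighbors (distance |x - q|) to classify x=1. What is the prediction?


Distances: |15-1|=14, |17-1|=16, |4-1|=3, |7-1|=6, |3-1|=2, |5-1|=4, |19-1|=18, |7-1|=6, |2-1|=1, |19-1|=18. 3 nearest: (2,A), (3,B), (4,A). Counts: {'A': 2, 'B': 1}. Majority class: A.

A


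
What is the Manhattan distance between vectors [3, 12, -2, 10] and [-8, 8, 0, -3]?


d = sum of absolute differences: |3--8|=11 + |12-8|=4 + |-2-0|=2 + |10--3|=13 = 30.

30


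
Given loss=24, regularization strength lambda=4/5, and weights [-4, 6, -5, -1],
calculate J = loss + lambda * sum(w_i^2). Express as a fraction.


L2 sq norm = sum(w^2) = 78. J = 24 + 4/5 * 78 = 432/5.

432/5


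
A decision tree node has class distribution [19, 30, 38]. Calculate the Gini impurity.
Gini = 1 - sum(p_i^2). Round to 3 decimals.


Total = 87. Proportions: 19/87, 30/87, 38/87. sum(p_i^2) = 0.3574. Gini = 1 - 0.3574 = 0.6426, which rounds to 0.643.

0.643


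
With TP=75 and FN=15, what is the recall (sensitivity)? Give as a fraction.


Recall = TP / (TP + FN) = 75 / 90 = 5/6.

5/6


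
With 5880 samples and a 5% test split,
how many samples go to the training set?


Test set = 5880 * 5% = 294. Training set = 5880 - 294 = 5586.

5586


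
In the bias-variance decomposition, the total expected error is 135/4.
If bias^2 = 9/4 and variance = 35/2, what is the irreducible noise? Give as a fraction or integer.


Total error = bias^2 + variance + irreducible noise. So irreducible noise = 135/4 - 9/4 - 35/2 = 14.

14


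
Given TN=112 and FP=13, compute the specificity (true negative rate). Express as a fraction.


Specificity = TN / (TN + FP) = 112 / 125 = 112/125.

112/125


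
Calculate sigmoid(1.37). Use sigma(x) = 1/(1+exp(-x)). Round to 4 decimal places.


sigma(1.37) = 1/(1+e^(-1.37)) = 1/(1+0.254107) = 1/1.254107 = 0.7974.

0.7974


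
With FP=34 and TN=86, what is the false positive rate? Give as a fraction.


FPR = FP / (FP + TN) = 34 / 120 = 17/60.

17/60


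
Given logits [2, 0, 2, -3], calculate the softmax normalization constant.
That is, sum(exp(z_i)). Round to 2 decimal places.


Denom = e^2=7.3891 + e^0=1.0000 + e^2=7.3891 + e^-3=0.0498. Sum = 15.8280, which rounds to 15.83.

15.83


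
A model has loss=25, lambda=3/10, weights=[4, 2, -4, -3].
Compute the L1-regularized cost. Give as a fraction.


L1 norm = sum(|w|) = 13. J = 25 + 3/10 * 13 = 289/10.

289/10


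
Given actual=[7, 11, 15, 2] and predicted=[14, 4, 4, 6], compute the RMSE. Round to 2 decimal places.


MSE = 58.7500. RMSE = sqrt(58.7500) = 7.66.

7.66


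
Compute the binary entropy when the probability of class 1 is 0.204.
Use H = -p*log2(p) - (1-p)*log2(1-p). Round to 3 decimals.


H = -0.204*log2(0.204) - 0.796*log2(0.796) = 0.730.

0.730


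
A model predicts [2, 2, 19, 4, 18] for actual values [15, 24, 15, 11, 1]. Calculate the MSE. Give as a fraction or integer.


MSE = (1/5) * ((15-2)^2=169 + (24-2)^2=484 + (15-19)^2=16 + (11-4)^2=49 + (1-18)^2=289). Sum = 1007. MSE = 1007/5.

1007/5


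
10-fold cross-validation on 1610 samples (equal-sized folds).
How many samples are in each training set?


Each validation fold has 1610/10 = 161 samples. Training set = 1610 - 161 = 1449.

1449


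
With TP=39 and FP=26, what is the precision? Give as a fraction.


Precision = TP / (TP + FP) = 39 / 65 = 3/5.

3/5


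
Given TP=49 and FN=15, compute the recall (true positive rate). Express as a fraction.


Recall = TP / (TP + FN) = 49 / 64 = 49/64.

49/64


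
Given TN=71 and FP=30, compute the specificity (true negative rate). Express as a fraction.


Specificity = TN / (TN + FP) = 71 / 101 = 71/101.

71/101


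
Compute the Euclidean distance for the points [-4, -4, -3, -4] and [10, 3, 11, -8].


d = sqrt(sum of squared differences). (-4-10)^2=196, (-4-3)^2=49, (-3-11)^2=196, (-4--8)^2=16. Sum = 457.

sqrt(457)


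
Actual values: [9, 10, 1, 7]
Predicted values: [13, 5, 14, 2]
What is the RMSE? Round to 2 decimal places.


MSE = 58.7500. RMSE = sqrt(58.7500) = 7.66.

7.66


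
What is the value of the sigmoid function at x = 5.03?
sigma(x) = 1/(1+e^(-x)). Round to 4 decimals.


sigma(5.03) = 1/(1+e^(-5.03)) = 1/(1+0.006539) = 1/1.006539 = 0.9935.

0.9935


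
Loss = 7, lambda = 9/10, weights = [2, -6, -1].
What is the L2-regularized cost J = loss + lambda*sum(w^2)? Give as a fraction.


L2 sq norm = sum(w^2) = 41. J = 7 + 9/10 * 41 = 439/10.

439/10


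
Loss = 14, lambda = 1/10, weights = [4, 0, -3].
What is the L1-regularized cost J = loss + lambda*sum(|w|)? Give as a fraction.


L1 norm = sum(|w|) = 7. J = 14 + 1/10 * 7 = 147/10.

147/10


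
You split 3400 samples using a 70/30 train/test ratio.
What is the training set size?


Test set = 3400 * 30% = 1020. Training set = 3400 - 1020 = 2380.

2380


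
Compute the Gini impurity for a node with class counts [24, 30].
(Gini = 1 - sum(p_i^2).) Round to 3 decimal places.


Total = 54. Proportions: 24/54, 30/54. sum(p_i^2) = 0.5062. Gini = 1 - 0.5062 = 0.4938, which rounds to 0.494.

0.494


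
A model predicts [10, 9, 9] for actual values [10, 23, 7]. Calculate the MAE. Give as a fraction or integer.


MAE = (1/3) * (|10-10|=0 + |23-9|=14 + |7-9|=2). Sum = 16. MAE = 16/3.

16/3


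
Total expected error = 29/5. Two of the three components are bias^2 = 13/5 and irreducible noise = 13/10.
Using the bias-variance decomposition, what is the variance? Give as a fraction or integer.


Total error = bias^2 + variance + irreducible noise. So variance = 29/5 - 13/5 - 13/10 = 19/10.

19/10


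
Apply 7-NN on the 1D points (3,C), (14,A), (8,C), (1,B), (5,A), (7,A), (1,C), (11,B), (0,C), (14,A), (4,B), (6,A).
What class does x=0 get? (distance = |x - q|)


Distances: |3-0|=3, |14-0|=14, |8-0|=8, |1-0|=1, |5-0|=5, |7-0|=7, |1-0|=1, |11-0|=11, |0-0|=0, |14-0|=14, |4-0|=4, |6-0|=6. 7 nearest: (0,C), (1,B), (1,C), (3,C), (4,B), (5,A), (6,A). Counts: {'C': 3, 'B': 2, 'A': 2}. Majority class: C.

C


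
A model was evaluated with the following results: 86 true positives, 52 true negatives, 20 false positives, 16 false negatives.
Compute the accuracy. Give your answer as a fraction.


Accuracy = (TP + TN) / (TP + TN + FP + FN) = (86 + 52) / 174 = 23/29.

23/29


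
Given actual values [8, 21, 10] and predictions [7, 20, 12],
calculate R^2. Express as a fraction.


Mean(y) = 13. SS_res = 6. SS_tot = 98. R^2 = 1 - 6/(98) = 46/49.

46/49


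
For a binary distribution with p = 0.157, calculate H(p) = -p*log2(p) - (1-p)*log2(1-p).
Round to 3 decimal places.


H = -0.157*log2(0.157) - 0.843*log2(0.843) = 0.627.

0.627


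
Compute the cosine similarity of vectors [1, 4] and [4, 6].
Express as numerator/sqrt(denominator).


dot = 28. |a|^2 = 17, |b|^2 = 52. cos = 28/sqrt(884).

28/sqrt(884)


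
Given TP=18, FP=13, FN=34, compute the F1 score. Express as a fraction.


Precision = 18/31 = 18/31. Recall = 18/52 = 9/26. F1 = 2*P*R/(P+R) = 36/83.

36/83


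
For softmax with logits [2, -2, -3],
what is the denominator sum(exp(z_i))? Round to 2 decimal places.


Denom = e^2=7.3891 + e^-2=0.1353 + e^-3=0.0498. Sum = 7.5742, which rounds to 7.57.

7.57


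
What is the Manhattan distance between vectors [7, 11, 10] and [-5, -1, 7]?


d = sum of absolute differences: |7--5|=12 + |11--1|=12 + |10-7|=3 = 27.

27


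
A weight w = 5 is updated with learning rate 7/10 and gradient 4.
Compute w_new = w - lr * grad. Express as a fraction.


w_new = 5 - 7/10 * 4 = 5 - 14/5 = 11/5.

11/5


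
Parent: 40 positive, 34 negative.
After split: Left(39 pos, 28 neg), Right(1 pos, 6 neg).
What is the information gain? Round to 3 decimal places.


H(parent) = 0.9953. H(left) = 0.9805, H(right) = 0.5917. Weighted = (67/74)*0.9805 + (7/74)*0.5917 = 0.9437. IG = 0.9953 - 0.9437 = 0.0516, which rounds to 0.052.

0.052


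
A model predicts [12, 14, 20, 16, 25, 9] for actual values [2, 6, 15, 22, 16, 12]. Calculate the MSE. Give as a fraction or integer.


MSE = (1/6) * ((2-12)^2=100 + (6-14)^2=64 + (15-20)^2=25 + (22-16)^2=36 + (16-25)^2=81 + (12-9)^2=9). Sum = 315. MSE = 105/2.

105/2


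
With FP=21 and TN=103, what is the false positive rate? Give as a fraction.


FPR = FP / (FP + TN) = 21 / 124 = 21/124.

21/124


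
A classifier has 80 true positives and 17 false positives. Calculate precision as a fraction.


Precision = TP / (TP + FP) = 80 / 97 = 80/97.

80/97


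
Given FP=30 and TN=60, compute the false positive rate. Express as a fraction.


FPR = FP / (FP + TN) = 30 / 90 = 1/3.

1/3


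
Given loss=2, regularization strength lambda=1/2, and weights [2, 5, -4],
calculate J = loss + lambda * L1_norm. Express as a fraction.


L1 norm = sum(|w|) = 11. J = 2 + 1/2 * 11 = 15/2.

15/2


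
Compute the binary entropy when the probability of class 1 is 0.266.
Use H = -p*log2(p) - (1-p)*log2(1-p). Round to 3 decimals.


H = -0.266*log2(0.266) - 0.734*log2(0.734) = 0.836.

0.836


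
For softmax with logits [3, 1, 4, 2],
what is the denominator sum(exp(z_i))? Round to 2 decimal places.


Denom = e^3=20.0855 + e^1=2.7183 + e^4=54.5982 + e^2=7.3891. Sum = 84.7911, which rounds to 84.79.

84.79


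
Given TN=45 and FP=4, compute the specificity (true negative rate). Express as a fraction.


Specificity = TN / (TN + FP) = 45 / 49 = 45/49.

45/49


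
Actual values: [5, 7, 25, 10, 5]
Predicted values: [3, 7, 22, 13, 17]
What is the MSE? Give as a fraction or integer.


MSE = (1/5) * ((5-3)^2=4 + (7-7)^2=0 + (25-22)^2=9 + (10-13)^2=9 + (5-17)^2=144). Sum = 166. MSE = 166/5.

166/5


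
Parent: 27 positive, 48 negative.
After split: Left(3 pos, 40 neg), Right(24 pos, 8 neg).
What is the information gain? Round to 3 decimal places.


H(parent) = 0.9427. H(left) = 0.3651, H(right) = 0.8113. Weighted = (43/75)*0.3651 + (32/75)*0.8113 = 0.5555. IG = 0.9427 - 0.5555 = 0.3872, which rounds to 0.387.

0.387


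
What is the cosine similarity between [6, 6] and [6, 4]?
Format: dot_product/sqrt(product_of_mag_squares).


dot = 60. |a|^2 = 72, |b|^2 = 52. cos = 60/sqrt(3744).

60/sqrt(3744)


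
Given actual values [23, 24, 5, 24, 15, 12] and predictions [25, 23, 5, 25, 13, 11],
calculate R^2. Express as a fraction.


Mean(y) = 103/6. SS_res = 11. SS_tot = 1841/6. R^2 = 1 - 11/(1841/6) = 1775/1841.

1775/1841


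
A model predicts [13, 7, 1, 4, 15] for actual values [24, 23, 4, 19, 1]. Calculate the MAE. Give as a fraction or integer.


MAE = (1/5) * (|24-13|=11 + |23-7|=16 + |4-1|=3 + |19-4|=15 + |1-15|=14). Sum = 59. MAE = 59/5.

59/5


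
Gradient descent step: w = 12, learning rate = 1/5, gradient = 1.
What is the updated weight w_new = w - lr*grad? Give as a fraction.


w_new = 12 - 1/5 * 1 = 12 - 1/5 = 59/5.

59/5


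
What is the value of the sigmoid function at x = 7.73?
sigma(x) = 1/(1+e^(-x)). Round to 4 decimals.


sigma(7.73) = 1/(1+e^(-7.73)) = 1/(1+0.000439) = 1/1.000439 = 0.9996.

0.9996


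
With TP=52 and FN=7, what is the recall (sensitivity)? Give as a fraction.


Recall = TP / (TP + FN) = 52 / 59 = 52/59.

52/59


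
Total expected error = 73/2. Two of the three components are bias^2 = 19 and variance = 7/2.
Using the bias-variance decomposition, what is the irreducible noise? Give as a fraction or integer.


Total error = bias^2 + variance + irreducible noise. So irreducible noise = 73/2 - 19 - 7/2 = 14.

14


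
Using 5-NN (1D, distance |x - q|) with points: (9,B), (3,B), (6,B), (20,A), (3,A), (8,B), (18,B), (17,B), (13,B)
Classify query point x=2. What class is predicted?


Distances: |9-2|=7, |3-2|=1, |6-2|=4, |20-2|=18, |3-2|=1, |8-2|=6, |18-2|=16, |17-2|=15, |13-2|=11. 5 nearest: (3,A), (3,B), (6,B), (8,B), (9,B). Counts: {'A': 1, 'B': 4}. Majority class: B.

B


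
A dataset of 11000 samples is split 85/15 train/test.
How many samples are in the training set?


Test set = 11000 * 15% = 1650. Training set = 11000 - 1650 = 9350.

9350


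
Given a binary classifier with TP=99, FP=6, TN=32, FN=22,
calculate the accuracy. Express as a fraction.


Accuracy = (TP + TN) / (TP + TN + FP + FN) = (99 + 32) / 159 = 131/159.

131/159


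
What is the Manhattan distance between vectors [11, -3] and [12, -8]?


d = sum of absolute differences: |11-12|=1 + |-3--8|=5 = 6.

6


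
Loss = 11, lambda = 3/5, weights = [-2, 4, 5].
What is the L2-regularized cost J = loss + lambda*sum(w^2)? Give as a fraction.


L2 sq norm = sum(w^2) = 45. J = 11 + 3/5 * 45 = 38.

38


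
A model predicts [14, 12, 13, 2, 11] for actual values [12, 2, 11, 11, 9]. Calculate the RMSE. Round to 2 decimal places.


MSE = 38.6000. RMSE = sqrt(38.6000) = 6.21.

6.21


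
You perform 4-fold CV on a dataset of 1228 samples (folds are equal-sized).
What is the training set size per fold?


Each validation fold has 1228/4 = 307 samples. Training set = 1228 - 307 = 921.

921


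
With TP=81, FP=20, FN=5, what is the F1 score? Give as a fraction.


Precision = 81/101 = 81/101. Recall = 81/86 = 81/86. F1 = 2*P*R/(P+R) = 162/187.

162/187


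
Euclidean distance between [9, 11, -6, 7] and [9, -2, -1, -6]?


d = sqrt(sum of squared differences). (9-9)^2=0, (11--2)^2=169, (-6--1)^2=25, (7--6)^2=169. Sum = 363.

sqrt(363)


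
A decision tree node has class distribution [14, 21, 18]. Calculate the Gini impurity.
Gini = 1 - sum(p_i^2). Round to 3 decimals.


Total = 53. Proportions: 14/53, 21/53, 18/53. sum(p_i^2) = 0.3421. Gini = 1 - 0.3421 = 0.6579, which rounds to 0.658.

0.658


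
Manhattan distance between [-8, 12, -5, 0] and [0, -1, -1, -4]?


d = sum of absolute differences: |-8-0|=8 + |12--1|=13 + |-5--1|=4 + |0--4|=4 = 29.

29


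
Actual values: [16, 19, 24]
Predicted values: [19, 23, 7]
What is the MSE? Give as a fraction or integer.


MSE = (1/3) * ((16-19)^2=9 + (19-23)^2=16 + (24-7)^2=289). Sum = 314. MSE = 314/3.

314/3


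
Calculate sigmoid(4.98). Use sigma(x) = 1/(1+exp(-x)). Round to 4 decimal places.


sigma(4.98) = 1/(1+e^(-4.98)) = 1/(1+0.006874) = 1/1.006874 = 0.9932.

0.9932


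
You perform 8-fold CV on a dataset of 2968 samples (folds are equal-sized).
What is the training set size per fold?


Each validation fold has 2968/8 = 371 samples. Training set = 2968 - 371 = 2597.

2597


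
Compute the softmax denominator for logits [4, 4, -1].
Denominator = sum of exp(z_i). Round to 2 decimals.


Denom = e^4=54.5982 + e^4=54.5982 + e^-1=0.3679. Sum = 109.5643, which rounds to 109.56.

109.56


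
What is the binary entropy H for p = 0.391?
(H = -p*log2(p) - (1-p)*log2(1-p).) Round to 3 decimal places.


H = -0.391*log2(0.391) - 0.609*log2(0.609) = 0.965.

0.965


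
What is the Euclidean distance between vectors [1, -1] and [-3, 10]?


d = sqrt(sum of squared differences). (1--3)^2=16, (-1-10)^2=121. Sum = 137.

sqrt(137)


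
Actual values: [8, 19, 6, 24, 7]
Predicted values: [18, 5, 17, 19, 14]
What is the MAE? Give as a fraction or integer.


MAE = (1/5) * (|8-18|=10 + |19-5|=14 + |6-17|=11 + |24-19|=5 + |7-14|=7). Sum = 47. MAE = 47/5.

47/5


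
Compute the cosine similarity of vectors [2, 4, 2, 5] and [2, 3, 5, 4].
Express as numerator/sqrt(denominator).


dot = 46. |a|^2 = 49, |b|^2 = 54. cos = 46/sqrt(2646).

46/sqrt(2646)


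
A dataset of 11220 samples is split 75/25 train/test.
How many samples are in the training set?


Test set = 11220 * 25% = 2805. Training set = 11220 - 2805 = 8415.

8415


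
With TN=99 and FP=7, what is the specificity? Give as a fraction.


Specificity = TN / (TN + FP) = 99 / 106 = 99/106.

99/106


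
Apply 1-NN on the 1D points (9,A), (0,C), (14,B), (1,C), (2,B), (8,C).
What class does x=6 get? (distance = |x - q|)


Distances: |9-6|=3, |0-6|=6, |14-6|=8, |1-6|=5, |2-6|=4, |8-6|=2. 1 nearest: (8,C). Counts: {'C': 1}. Majority class: C.

C


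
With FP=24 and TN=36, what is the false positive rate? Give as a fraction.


FPR = FP / (FP + TN) = 24 / 60 = 2/5.

2/5


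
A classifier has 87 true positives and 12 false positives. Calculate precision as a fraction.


Precision = TP / (TP + FP) = 87 / 99 = 29/33.

29/33


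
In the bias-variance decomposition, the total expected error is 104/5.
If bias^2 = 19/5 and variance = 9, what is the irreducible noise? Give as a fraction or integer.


Total error = bias^2 + variance + irreducible noise. So irreducible noise = 104/5 - 19/5 - 9 = 8.

8


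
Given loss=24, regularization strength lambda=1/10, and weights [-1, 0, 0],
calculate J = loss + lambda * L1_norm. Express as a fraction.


L1 norm = sum(|w|) = 1. J = 24 + 1/10 * 1 = 241/10.

241/10


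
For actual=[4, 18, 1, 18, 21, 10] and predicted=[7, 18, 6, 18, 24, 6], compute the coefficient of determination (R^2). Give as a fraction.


Mean(y) = 12. SS_res = 59. SS_tot = 342. R^2 = 1 - 59/(342) = 283/342.

283/342


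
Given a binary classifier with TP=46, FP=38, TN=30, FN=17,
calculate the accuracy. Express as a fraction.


Accuracy = (TP + TN) / (TP + TN + FP + FN) = (46 + 30) / 131 = 76/131.

76/131


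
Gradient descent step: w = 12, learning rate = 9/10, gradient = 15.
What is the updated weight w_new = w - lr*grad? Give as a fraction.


w_new = 12 - 9/10 * 15 = 12 - 27/2 = -3/2.

-3/2


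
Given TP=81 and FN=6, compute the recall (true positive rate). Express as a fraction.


Recall = TP / (TP + FN) = 81 / 87 = 27/29.

27/29


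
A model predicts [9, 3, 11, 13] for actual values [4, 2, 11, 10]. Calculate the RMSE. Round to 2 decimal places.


MSE = 8.7500. RMSE = sqrt(8.7500) = 2.96.

2.96


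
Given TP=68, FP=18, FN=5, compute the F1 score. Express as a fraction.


Precision = 68/86 = 34/43. Recall = 68/73 = 68/73. F1 = 2*P*R/(P+R) = 136/159.

136/159


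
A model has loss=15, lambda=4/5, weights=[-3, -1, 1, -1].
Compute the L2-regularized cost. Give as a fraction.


L2 sq norm = sum(w^2) = 12. J = 15 + 4/5 * 12 = 123/5.

123/5


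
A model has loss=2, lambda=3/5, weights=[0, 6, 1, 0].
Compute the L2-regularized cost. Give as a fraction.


L2 sq norm = sum(w^2) = 37. J = 2 + 3/5 * 37 = 121/5.

121/5


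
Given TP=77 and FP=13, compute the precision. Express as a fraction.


Precision = TP / (TP + FP) = 77 / 90 = 77/90.

77/90


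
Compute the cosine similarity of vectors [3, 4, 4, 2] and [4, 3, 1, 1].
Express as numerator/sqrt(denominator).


dot = 30. |a|^2 = 45, |b|^2 = 27. cos = 30/sqrt(1215).

30/sqrt(1215)


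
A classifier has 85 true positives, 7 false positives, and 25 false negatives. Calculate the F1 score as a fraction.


Precision = 85/92 = 85/92. Recall = 85/110 = 17/22. F1 = 2*P*R/(P+R) = 85/101.

85/101


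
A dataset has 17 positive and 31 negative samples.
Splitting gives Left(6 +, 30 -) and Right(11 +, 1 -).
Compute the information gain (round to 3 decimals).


H(parent) = 0.9377. H(left) = 0.6500, H(right) = 0.4138. Weighted = (36/48)*0.6500 + (12/48)*0.4138 = 0.5910. IG = 0.9377 - 0.5910 = 0.3467, which rounds to 0.347.

0.347


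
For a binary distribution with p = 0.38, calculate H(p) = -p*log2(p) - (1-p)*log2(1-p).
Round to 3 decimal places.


H = -0.38*log2(0.38) - 0.62*log2(0.62) = 0.958.

0.958


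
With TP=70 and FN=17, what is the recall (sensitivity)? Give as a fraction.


Recall = TP / (TP + FN) = 70 / 87 = 70/87.

70/87


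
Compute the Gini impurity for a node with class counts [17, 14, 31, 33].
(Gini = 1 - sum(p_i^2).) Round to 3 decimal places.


Total = 95. Proportions: 17/95, 14/95, 31/95, 33/95. sum(p_i^2) = 0.2809. Gini = 1 - 0.2809 = 0.7191, which rounds to 0.719.

0.719


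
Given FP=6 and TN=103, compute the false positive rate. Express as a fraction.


FPR = FP / (FP + TN) = 6 / 109 = 6/109.

6/109


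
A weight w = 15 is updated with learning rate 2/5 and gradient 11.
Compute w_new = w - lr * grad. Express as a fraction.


w_new = 15 - 2/5 * 11 = 15 - 22/5 = 53/5.

53/5


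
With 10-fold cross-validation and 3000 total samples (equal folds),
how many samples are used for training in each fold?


Each validation fold has 3000/10 = 300 samples. Training set = 3000 - 300 = 2700.

2700


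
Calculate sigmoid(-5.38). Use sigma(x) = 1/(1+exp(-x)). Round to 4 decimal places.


sigma(-5.38) = 1/(1+e^(5.38)) = 1/(1+217.022275) = 1/218.022275 = 0.0046.

0.0046


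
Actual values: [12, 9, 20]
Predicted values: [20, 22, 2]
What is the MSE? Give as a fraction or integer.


MSE = (1/3) * ((12-20)^2=64 + (9-22)^2=169 + (20-2)^2=324). Sum = 557. MSE = 557/3.

557/3


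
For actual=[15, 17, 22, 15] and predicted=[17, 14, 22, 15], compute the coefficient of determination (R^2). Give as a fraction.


Mean(y) = 69/4. SS_res = 13. SS_tot = 131/4. R^2 = 1 - 13/(131/4) = 79/131.

79/131


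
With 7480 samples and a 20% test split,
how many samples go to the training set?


Test set = 7480 * 20% = 1496. Training set = 7480 - 1496 = 5984.

5984


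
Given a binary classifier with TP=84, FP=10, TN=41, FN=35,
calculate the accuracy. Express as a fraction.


Accuracy = (TP + TN) / (TP + TN + FP + FN) = (84 + 41) / 170 = 25/34.

25/34


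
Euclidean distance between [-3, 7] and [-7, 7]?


d = sqrt(sum of squared differences). (-3--7)^2=16, (7-7)^2=0. Sum = 16.

4


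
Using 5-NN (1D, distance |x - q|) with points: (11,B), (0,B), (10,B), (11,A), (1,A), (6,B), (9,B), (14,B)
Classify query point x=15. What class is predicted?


Distances: |11-15|=4, |0-15|=15, |10-15|=5, |11-15|=4, |1-15|=14, |6-15|=9, |9-15|=6, |14-15|=1. 5 nearest: (14,B), (11,A), (11,B), (10,B), (9,B). Counts: {'B': 4, 'A': 1}. Majority class: B.

B


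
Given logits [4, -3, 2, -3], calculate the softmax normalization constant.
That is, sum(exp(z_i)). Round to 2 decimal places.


Denom = e^4=54.5982 + e^-3=0.0498 + e^2=7.3891 + e^-3=0.0498. Sum = 62.0869, which rounds to 62.09.

62.09


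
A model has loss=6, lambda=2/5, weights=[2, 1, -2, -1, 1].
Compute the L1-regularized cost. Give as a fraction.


L1 norm = sum(|w|) = 7. J = 6 + 2/5 * 7 = 44/5.

44/5


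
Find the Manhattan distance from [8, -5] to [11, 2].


d = sum of absolute differences: |8-11|=3 + |-5-2|=7 = 10.

10


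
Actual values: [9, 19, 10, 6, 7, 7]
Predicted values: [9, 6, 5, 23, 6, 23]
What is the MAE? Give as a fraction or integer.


MAE = (1/6) * (|9-9|=0 + |19-6|=13 + |10-5|=5 + |6-23|=17 + |7-6|=1 + |7-23|=16). Sum = 52. MAE = 26/3.

26/3


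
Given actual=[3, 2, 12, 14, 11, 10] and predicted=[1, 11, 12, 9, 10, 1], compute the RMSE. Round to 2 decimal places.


MSE = 32.0000. RMSE = sqrt(32.0000) = 5.66.

5.66


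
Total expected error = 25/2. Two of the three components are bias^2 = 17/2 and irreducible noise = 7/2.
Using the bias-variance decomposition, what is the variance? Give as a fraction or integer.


Total error = bias^2 + variance + irreducible noise. So variance = 25/2 - 17/2 - 7/2 = 1/2.

1/2


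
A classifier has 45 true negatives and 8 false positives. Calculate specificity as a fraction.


Specificity = TN / (TN + FP) = 45 / 53 = 45/53.

45/53


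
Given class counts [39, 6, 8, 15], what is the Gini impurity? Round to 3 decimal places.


Total = 68. Proportions: 39/68, 6/68, 8/68, 15/68. sum(p_i^2) = 0.3992. Gini = 1 - 0.3992 = 0.6008, which rounds to 0.601.

0.601


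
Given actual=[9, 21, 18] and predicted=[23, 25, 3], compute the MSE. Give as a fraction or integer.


MSE = (1/3) * ((9-23)^2=196 + (21-25)^2=16 + (18-3)^2=225). Sum = 437. MSE = 437/3.

437/3


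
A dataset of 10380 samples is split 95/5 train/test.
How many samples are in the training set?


Test set = 10380 * 5% = 519. Training set = 10380 - 519 = 9861.

9861


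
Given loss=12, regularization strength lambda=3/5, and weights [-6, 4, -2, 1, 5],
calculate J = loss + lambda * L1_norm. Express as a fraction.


L1 norm = sum(|w|) = 18. J = 12 + 3/5 * 18 = 114/5.

114/5


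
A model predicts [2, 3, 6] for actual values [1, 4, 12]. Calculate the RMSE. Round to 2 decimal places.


MSE = 12.6667. RMSE = sqrt(12.6667) = 3.56.

3.56


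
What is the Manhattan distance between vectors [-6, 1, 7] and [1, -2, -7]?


d = sum of absolute differences: |-6-1|=7 + |1--2|=3 + |7--7|=14 = 24.

24


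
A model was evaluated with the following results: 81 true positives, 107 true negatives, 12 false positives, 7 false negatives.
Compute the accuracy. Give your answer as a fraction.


Accuracy = (TP + TN) / (TP + TN + FP + FN) = (81 + 107) / 207 = 188/207.

188/207
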